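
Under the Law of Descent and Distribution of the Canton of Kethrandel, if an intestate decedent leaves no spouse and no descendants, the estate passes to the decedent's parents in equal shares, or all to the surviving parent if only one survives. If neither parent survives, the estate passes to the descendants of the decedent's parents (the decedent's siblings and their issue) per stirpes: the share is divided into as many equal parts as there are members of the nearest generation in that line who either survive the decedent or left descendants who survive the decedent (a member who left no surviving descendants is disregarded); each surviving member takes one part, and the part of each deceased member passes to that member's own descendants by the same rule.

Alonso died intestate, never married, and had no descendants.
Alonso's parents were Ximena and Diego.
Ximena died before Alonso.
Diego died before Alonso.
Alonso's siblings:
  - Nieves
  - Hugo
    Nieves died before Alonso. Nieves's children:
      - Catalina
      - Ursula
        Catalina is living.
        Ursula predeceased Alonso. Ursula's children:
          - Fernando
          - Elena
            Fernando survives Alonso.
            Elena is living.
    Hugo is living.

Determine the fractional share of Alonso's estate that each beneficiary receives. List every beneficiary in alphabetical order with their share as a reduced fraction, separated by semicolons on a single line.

Neither parent survives and there are no descendants, so the estate passes to Alonso's siblings and their issue per stirpes.
The estate is divided into 2 equal shares of 1/2 among Nieves, Hugo.
Nieves predeceased; the 1/2 allotted to Nieves's branch passes to Nieves's issue by representation.
The 1/2 is divided into 2 equal shares of 1/4 among Catalina, Ursula.
Catalina is living and takes 1/4.
Ursula predeceased; the 1/4 allotted to Ursula's branch passes to Ursula's issue by representation.
The 1/4 is divided into 2 equal shares of 1/8 among Fernando, Elena.
Fernando is living and takes 1/8.
Elena is living and takes 1/8.
Hugo is living and takes 1/2.

Catalina 1/4; Elena 1/8; Fernando 1/8; Hugo 1/2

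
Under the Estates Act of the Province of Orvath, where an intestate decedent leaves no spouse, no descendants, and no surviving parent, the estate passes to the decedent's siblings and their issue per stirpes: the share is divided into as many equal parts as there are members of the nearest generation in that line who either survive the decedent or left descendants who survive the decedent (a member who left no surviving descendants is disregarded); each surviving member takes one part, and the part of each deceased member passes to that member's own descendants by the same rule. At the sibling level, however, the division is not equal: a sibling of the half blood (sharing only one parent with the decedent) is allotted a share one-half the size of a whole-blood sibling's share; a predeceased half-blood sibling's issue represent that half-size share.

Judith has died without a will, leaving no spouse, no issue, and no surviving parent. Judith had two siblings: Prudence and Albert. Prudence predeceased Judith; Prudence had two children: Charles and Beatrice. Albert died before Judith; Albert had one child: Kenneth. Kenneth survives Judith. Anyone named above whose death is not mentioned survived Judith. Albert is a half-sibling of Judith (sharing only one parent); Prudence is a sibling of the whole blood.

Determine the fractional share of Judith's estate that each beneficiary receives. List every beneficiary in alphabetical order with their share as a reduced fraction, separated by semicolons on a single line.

Beatrice 1/3; Charles 1/3; Kenneth 1/3

No spouse, descendants, or parent survives, so the estate passes to Judith's siblings per stirpes.
Half-blood siblings count for one-half the weight of whole-blood siblings at the initial division.
Dividing 1 in proportion to weights (total weight 3/2): Prudence (weight 1) → 2/3; Albert (weight 1/2) → 1/3.
Prudence predeceased; the 2/3 allotted to Prudence's branch passes to Prudence's issue by representation.
The 2/3 is divided into 2 equal shares of 1/3 among Charles, Beatrice.
Charles is living and takes 1/3.
Beatrice is living and takes 1/3.
Albert predeceased; the 1/3 allotted to Albert's branch passes to Albert's issue by representation.
Kenneth is the sole taker at this level and receives the full 1/3.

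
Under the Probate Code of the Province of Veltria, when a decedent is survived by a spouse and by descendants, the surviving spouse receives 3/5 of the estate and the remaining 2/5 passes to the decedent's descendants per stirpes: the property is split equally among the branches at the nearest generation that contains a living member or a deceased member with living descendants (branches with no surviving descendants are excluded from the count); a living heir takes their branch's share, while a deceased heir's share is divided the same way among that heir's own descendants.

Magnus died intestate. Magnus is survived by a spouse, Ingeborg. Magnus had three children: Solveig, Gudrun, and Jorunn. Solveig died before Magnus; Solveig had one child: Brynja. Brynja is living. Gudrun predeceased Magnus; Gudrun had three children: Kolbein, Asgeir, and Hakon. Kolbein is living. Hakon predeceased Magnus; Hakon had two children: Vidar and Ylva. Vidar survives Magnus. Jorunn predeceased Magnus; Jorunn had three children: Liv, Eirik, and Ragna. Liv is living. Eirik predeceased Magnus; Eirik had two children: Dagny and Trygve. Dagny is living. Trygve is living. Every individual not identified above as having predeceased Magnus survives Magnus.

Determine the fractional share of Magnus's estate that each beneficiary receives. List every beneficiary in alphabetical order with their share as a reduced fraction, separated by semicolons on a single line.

Asgeir 2/45; Brynja 2/15; Dagny 1/45; Ingeborg 3/5; Kolbein 2/45; Liv 2/45; Ragna 2/45; Trygve 1/45; Vidar 1/45; Ylva 1/45

Ingeborg, as surviving spouse, takes 3/5.
The remaining 2/5 passes to Magnus's descendants per stirpes.
The 2/5 is divided into 3 equal shares of 2/15 among Solveig, Gudrun, Jorunn.
Solveig predeceased; the 2/15 allotted to Solveig's branch passes to Solveig's issue by representation.
Brynja is the sole taker at this level and receives the full 2/15.
Gudrun predeceased; the 2/15 allotted to Gudrun's branch passes to Gudrun's issue by representation.
The 2/15 is divided into 3 equal shares of 2/45 among Kolbein, Asgeir, Hakon.
Kolbein is living and takes 2/45.
Asgeir is living and takes 2/45.
Hakon predeceased; the 2/45 allotted to Hakon's branch passes to Hakon's issue by representation.
The 2/45 is divided into 2 equal shares of 1/45 among Vidar, Ylva.
Vidar is living and takes 1/45.
Ylva is living and takes 1/45.
Jorunn predeceased; the 2/15 allotted to Jorunn's branch passes to Jorunn's issue by representation.
The 2/15 is divided into 3 equal shares of 2/45 among Liv, Eirik, Ragna.
Liv is living and takes 2/45.
Eirik predeceased; the 2/45 allotted to Eirik's branch passes to Eirik's issue by representation.
The 2/45 is divided into 2 equal shares of 1/45 among Dagny, Trygve.
Dagny is living and takes 1/45.
Trygve is living and takes 1/45.
Ragna is living and takes 2/45.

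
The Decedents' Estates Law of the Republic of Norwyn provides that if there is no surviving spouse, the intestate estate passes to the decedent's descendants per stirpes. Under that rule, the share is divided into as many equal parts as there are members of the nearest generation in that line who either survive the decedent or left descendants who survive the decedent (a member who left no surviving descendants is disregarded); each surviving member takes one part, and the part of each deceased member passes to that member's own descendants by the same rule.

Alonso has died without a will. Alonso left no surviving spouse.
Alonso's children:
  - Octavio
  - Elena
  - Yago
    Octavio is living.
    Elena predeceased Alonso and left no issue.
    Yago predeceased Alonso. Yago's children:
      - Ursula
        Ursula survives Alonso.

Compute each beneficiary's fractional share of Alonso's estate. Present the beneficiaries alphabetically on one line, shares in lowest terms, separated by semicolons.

Octavio 1/2; Ursula 1/2

There is no surviving spouse, so the entire estate passes to Alonso's descendants per stirpes.
Elena left no surviving issue, so that branch lapses and is disregarded.
The estate is divided into 2 equal shares of 1/2 among Octavio, Yago.
Octavio is living and takes 1/2.
Yago predeceased; the 1/2 allotted to Yago's branch passes to Yago's issue by representation.
Ursula is the sole taker at this level and receives the full 1/2.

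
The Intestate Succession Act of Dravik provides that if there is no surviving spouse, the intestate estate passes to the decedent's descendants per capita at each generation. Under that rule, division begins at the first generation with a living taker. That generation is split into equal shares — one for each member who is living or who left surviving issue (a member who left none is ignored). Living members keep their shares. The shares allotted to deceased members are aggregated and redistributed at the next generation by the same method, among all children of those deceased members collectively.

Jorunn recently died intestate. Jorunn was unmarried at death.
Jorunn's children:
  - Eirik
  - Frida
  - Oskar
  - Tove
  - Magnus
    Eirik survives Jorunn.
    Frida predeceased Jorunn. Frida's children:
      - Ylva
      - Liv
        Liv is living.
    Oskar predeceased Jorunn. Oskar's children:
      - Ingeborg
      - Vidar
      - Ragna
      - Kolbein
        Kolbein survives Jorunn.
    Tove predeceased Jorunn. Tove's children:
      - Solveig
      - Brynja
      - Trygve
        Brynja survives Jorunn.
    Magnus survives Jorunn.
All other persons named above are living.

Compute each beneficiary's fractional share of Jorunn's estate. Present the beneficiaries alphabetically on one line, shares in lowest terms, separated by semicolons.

Brynja 1/15; Eirik 1/5; Ingeborg 1/15; Kolbein 1/15; Liv 1/15; Magnus 1/5; Ragna 1/15; Solveig 1/15; Trygve 1/15; Vidar 1/15; Ylva 1/15

There is no surviving spouse, so the entire estate passes to Jorunn's descendants per capita at each generation.
At generation 1 (Eirik, Frida, Oskar, Tove, Magnus) there are 5 shares of (1)/5 = 1/5 each.
Living: Eirik and Magnus — each takes 1/5.
Deceased: Frida, Oskar, and Tove. Their combined 3/5 is pooled and carried to generation 2.
At generation 2 (Ylva, Liv, Ingeborg, Vidar, Ragna, Kolbein, Solveig, Brynja, Trygve) there are 9 shares of (3/5)/9 = 1/15 each.
Living: Ylva, Liv, Ingeborg, Vidar, Ragna, Kolbein, Solveig, Brynja, and Trygve — each takes 1/15.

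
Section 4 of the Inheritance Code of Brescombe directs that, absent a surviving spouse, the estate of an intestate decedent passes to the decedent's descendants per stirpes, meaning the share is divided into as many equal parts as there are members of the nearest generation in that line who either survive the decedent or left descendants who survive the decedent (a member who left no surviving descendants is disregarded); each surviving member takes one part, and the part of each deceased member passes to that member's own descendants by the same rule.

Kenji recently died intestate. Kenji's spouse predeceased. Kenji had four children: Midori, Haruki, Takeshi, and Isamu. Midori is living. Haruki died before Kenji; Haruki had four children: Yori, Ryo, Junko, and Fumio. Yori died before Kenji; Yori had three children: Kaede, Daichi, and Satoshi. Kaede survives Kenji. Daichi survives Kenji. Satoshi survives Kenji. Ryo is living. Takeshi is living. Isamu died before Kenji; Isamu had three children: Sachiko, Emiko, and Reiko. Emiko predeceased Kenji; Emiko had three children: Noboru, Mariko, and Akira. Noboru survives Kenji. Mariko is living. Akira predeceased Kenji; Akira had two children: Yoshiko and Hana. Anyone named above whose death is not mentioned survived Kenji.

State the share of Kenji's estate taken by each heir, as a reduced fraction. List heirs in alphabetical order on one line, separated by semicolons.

There is no surviving spouse, so the entire estate passes to Kenji's descendants per stirpes.
The estate is divided into 4 equal shares of 1/4 among Midori, Haruki, Takeshi, Isamu.
Midori is living and takes 1/4.
Haruki predeceased; the 1/4 allotted to Haruki's branch passes to Haruki's issue by representation.
The 1/4 is divided into 4 equal shares of 1/16 among Yori, Ryo, Junko, Fumio.
Yori predeceased; the 1/16 allotted to Yori's branch passes to Yori's issue by representation.
The 1/16 is divided into 3 equal shares of 1/48 among Kaede, Daichi, Satoshi.
Kaede is living and takes 1/48.
Daichi is living and takes 1/48.
Satoshi is living and takes 1/48.
Ryo is living and takes 1/16.
Junko is living and takes 1/16.
Fumio is living and takes 1/16.
Takeshi is living and takes 1/4.
Isamu predeceased; the 1/4 allotted to Isamu's branch passes to Isamu's issue by representation.
The 1/4 is divided into 3 equal shares of 1/12 among Sachiko, Emiko, Reiko.
Sachiko is living and takes 1/12.
Emiko predeceased; the 1/12 allotted to Emiko's branch passes to Emiko's issue by representation.
The 1/12 is divided into 3 equal shares of 1/36 among Noboru, Mariko, Akira.
Noboru is living and takes 1/36.
Mariko is living and takes 1/36.
Akira predeceased; the 1/36 allotted to Akira's branch passes to Akira's issue by representation.
The 1/36 is divided into 2 equal shares of 1/72 among Yoshiko, Hana.
Yoshiko is living and takes 1/72.
Hana is living and takes 1/72.
Reiko is living and takes 1/12.

Daichi 1/48; Fumio 1/16; Hana 1/72; Junko 1/16; Kaede 1/48; Mariko 1/36; Midori 1/4; Noboru 1/36; Reiko 1/12; Ryo 1/16; Sachiko 1/12; Satoshi 1/48; Takeshi 1/4; Yoshiko 1/72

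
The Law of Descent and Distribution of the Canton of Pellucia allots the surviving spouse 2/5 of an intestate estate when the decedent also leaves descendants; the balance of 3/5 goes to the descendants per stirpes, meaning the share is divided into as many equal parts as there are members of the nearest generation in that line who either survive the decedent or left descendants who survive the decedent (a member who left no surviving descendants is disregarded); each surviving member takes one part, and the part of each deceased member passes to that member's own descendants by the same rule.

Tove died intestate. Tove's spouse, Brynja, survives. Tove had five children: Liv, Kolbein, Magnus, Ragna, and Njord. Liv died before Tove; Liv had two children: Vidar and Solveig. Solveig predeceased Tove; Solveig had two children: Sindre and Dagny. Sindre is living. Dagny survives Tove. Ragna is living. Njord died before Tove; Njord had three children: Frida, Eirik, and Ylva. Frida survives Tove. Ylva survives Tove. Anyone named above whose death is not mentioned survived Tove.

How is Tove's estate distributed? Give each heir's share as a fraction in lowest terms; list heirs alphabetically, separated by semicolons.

Brynja, as surviving spouse, takes 2/5.
The remaining 3/5 passes to Tove's descendants per stirpes.
The 3/5 is divided into 5 equal shares of 3/25 among Liv, Kolbein, Magnus, Ragna, Njord.
Liv predeceased; the 3/25 allotted to Liv's branch passes to Liv's issue by representation.
The 3/25 is divided into 2 equal shares of 3/50 among Vidar, Solveig.
Vidar is living and takes 3/50.
Solveig predeceased; the 3/50 allotted to Solveig's branch passes to Solveig's issue by representation.
The 3/50 is divided into 2 equal shares of 3/100 among Sindre, Dagny.
Sindre is living and takes 3/100.
Dagny is living and takes 3/100.
Kolbein is living and takes 3/25.
Magnus is living and takes 3/25.
Ragna is living and takes 3/25.
Njord predeceased; the 3/25 allotted to Njord's branch passes to Njord's issue by representation.
The 3/25 is divided into 3 equal shares of 1/25 among Frida, Eirik, Ylva.
Frida is living and takes 1/25.
Eirik is living and takes 1/25.
Ylva is living and takes 1/25.

Brynja 2/5; Dagny 3/100; Eirik 1/25; Frida 1/25; Kolbein 3/25; Magnus 3/25; Ragna 3/25; Sindre 3/100; Vidar 3/50; Ylva 1/25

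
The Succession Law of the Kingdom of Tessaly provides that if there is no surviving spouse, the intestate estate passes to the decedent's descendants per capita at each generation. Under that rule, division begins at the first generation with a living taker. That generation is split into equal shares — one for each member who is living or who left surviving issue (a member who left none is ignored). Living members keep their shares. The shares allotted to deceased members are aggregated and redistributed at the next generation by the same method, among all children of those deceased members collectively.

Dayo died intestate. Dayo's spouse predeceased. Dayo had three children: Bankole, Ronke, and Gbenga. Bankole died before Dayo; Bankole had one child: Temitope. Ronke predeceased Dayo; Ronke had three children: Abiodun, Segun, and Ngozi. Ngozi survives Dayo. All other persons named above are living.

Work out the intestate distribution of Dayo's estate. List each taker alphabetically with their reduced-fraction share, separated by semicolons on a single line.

Abiodun 1/6; Gbenga 1/3; Ngozi 1/6; Segun 1/6; Temitope 1/6

There is no surviving spouse, so the entire estate passes to Dayo's descendants per capita at each generation.
At generation 1 (Bankole, Ronke, Gbenga) there are 3 shares of (1)/3 = 1/3 each.
Living: Gbenga — each takes 1/3.
Deceased: Bankole and Ronke. Their combined 2/3 is pooled and carried to generation 2.
At generation 2 (Temitope, Abiodun, Segun, Ngozi) there are 4 shares of (2/3)/4 = 1/6 each.
Living: Temitope, Abiodun, Segun, and Ngozi — each takes 1/6.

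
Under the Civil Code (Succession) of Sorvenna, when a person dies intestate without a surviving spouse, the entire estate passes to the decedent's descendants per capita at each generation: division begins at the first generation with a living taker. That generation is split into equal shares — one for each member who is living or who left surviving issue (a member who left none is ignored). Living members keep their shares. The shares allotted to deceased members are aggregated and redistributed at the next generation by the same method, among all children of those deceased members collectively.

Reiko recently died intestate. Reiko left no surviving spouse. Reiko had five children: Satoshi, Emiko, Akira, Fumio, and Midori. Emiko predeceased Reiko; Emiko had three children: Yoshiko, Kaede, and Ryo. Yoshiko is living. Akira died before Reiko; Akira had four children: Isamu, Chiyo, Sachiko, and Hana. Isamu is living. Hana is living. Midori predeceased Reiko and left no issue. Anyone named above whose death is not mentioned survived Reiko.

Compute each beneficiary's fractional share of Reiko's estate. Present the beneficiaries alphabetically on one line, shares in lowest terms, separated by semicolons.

Chiyo 1/14; Fumio 1/4; Hana 1/14; Isamu 1/14; Kaede 1/14; Ryo 1/14; Sachiko 1/14; Satoshi 1/4; Yoshiko 1/14

There is no surviving spouse, so the entire estate passes to Reiko's descendants per capita at each generation.
At generation 1 (Satoshi, Emiko, Akira, Fumio) there are 4 shares of (1)/4 = 1/4 each.
Living: Satoshi and Fumio — each takes 1/4.
Deceased: Emiko and Akira. Their combined 1/2 is pooled and carried to generation 2.
At generation 2 (Yoshiko, Kaede, Ryo, Isamu, Chiyo, Sachiko, Hana) there are 7 shares of (1/2)/7 = 1/14 each.
Living: Yoshiko, Kaede, Ryo, Isamu, Chiyo, Sachiko, and Hana — each takes 1/14.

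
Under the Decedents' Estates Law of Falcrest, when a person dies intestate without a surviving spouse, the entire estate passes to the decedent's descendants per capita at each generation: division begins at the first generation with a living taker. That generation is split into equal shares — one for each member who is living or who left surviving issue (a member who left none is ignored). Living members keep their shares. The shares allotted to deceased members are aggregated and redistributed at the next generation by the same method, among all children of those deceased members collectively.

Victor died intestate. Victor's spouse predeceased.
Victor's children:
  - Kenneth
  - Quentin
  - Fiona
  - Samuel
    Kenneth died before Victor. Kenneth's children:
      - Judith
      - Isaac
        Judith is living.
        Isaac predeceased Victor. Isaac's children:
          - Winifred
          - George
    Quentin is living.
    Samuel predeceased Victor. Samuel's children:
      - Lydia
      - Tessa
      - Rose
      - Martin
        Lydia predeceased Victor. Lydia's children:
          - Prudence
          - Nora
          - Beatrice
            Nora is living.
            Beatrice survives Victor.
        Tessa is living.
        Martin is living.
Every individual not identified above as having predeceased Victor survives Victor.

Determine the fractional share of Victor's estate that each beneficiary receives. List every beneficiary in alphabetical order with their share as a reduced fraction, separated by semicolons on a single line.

There is no surviving spouse, so the entire estate passes to Victor's descendants per capita at each generation.
At generation 1 (Kenneth, Quentin, Fiona, Samuel) there are 4 shares of (1)/4 = 1/4 each.
Living: Quentin and Fiona — each takes 1/4.
Deceased: Kenneth and Samuel. Their combined 1/2 is pooled and carried to generation 2.
At generation 2 (Judith, Isaac, Lydia, Tessa, Rose, Martin) there are 6 shares of (1/2)/6 = 1/12 each.
Living: Judith, Tessa, Rose, and Martin — each takes 1/12.
Deceased: Isaac and Lydia. Their combined 1/6 is pooled and carried to generation 3.
At generation 3 (Winifred, George, Prudence, Nora, Beatrice) there are 5 shares of (1/6)/5 = 1/30 each.
Living: Winifred, George, Prudence, Nora, and Beatrice — each takes 1/30.

Beatrice 1/30; Fiona 1/4; George 1/30; Judith 1/12; Martin 1/12; Nora 1/30; Prudence 1/30; Quentin 1/4; Rose 1/12; Tessa 1/12; Winifred 1/30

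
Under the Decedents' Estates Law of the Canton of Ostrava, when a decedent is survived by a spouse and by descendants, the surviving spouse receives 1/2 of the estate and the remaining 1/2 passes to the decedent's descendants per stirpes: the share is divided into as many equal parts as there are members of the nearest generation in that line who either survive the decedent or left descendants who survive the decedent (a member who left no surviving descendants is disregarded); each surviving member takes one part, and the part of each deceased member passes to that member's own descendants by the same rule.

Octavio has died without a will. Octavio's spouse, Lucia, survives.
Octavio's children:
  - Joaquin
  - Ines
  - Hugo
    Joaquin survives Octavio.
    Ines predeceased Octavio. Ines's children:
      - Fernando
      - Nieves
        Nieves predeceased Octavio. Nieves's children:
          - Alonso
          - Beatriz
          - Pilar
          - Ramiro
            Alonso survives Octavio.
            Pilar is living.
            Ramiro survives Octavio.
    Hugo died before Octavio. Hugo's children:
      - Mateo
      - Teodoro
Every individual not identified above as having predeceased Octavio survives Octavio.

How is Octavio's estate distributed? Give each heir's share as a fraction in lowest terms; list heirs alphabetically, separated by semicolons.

Alonso 1/48; Beatriz 1/48; Fernando 1/12; Joaquin 1/6; Lucia 1/2; Mateo 1/12; Pilar 1/48; Ramiro 1/48; Teodoro 1/12

Lucia, as surviving spouse, takes 1/2.
The remaining 1/2 passes to Octavio's descendants per stirpes.
The 1/2 is divided into 3 equal shares of 1/6 among Joaquin, Ines, Hugo.
Joaquin is living and takes 1/6.
Ines predeceased; the 1/6 allotted to Ines's branch passes to Ines's issue by representation.
The 1/6 is divided into 2 equal shares of 1/12 among Fernando, Nieves.
Fernando is living and takes 1/12.
Nieves predeceased; the 1/12 allotted to Nieves's branch passes to Nieves's issue by representation.
The 1/12 is divided into 4 equal shares of 1/48 among Alonso, Beatriz, Pilar, Ramiro.
Alonso is living and takes 1/48.
Beatriz is living and takes 1/48.
Pilar is living and takes 1/48.
Ramiro is living and takes 1/48.
Hugo predeceased; the 1/6 allotted to Hugo's branch passes to Hugo's issue by representation.
The 1/6 is divided into 2 equal shares of 1/12 among Mateo, Teodoro.
Mateo is living and takes 1/12.
Teodoro is living and takes 1/12.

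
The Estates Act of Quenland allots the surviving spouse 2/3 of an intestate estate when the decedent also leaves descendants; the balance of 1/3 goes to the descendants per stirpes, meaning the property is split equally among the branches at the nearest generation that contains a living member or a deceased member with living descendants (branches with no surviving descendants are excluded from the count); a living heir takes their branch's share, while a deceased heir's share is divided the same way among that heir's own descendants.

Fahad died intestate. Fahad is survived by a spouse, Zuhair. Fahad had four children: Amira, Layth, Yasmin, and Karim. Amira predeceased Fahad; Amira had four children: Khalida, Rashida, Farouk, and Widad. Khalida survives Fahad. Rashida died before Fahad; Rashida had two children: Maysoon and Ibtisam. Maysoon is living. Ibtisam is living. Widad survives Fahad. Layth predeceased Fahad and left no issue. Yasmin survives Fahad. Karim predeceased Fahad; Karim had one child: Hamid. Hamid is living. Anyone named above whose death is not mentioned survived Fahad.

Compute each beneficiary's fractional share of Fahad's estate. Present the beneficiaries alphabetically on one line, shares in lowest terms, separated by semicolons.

Zuhair, as surviving spouse, takes 2/3.
The remaining 1/3 passes to Fahad's descendants per stirpes.
Layth left no surviving issue, so that branch lapses and is disregarded.
The 1/3 is divided into 3 equal shares of 1/9 among Amira, Yasmin, Karim.
Amira predeceased; the 1/9 allotted to Amira's branch passes to Amira's issue by representation.
The 1/9 is divided into 4 equal shares of 1/36 among Khalida, Rashida, Farouk, Widad.
Khalida is living and takes 1/36.
Rashida predeceased; the 1/36 allotted to Rashida's branch passes to Rashida's issue by representation.
The 1/36 is divided into 2 equal shares of 1/72 among Maysoon, Ibtisam.
Maysoon is living and takes 1/72.
Ibtisam is living and takes 1/72.
Farouk is living and takes 1/36.
Widad is living and takes 1/36.
Yasmin is living and takes 1/9.
Karim predeceased; the 1/9 allotted to Karim's branch passes to Karim's issue by representation.
Hamid is the sole taker at this level and receives the full 1/9.

Farouk 1/36; Hamid 1/9; Ibtisam 1/72; Khalida 1/36; Maysoon 1/72; Widad 1/36; Yasmin 1/9; Zuhair 2/3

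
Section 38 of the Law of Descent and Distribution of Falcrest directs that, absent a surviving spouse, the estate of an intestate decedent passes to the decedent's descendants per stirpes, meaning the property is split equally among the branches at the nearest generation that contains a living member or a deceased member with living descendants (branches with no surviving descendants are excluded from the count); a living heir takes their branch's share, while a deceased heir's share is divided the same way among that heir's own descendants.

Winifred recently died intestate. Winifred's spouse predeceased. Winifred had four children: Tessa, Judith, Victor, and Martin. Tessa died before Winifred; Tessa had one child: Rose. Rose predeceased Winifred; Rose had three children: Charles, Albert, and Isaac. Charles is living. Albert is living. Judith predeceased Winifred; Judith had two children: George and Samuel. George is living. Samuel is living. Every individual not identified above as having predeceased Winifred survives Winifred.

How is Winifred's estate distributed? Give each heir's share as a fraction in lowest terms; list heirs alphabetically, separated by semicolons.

Albert 1/12; Charles 1/12; George 1/8; Isaac 1/12; Martin 1/4; Samuel 1/8; Victor 1/4

There is no surviving spouse, so the entire estate passes to Winifred's descendants per stirpes.
The estate is divided into 4 equal shares of 1/4 among Tessa, Judith, Victor, Martin.
Tessa predeceased; the 1/4 allotted to Tessa's branch passes to Tessa's issue by representation.
Rose's line is the sole branch at this level, so the full 1/4 passes to Rose's issue by representation.
The 1/4 is divided into 3 equal shares of 1/12 among Charles, Albert, Isaac.
Charles is living and takes 1/12.
Albert is living and takes 1/12.
Isaac is living and takes 1/12.
Judith predeceased; the 1/4 allotted to Judith's branch passes to Judith's issue by representation.
The 1/4 is divided into 2 equal shares of 1/8 among George, Samuel.
George is living and takes 1/8.
Samuel is living and takes 1/8.
Victor is living and takes 1/4.
Martin is living and takes 1/4.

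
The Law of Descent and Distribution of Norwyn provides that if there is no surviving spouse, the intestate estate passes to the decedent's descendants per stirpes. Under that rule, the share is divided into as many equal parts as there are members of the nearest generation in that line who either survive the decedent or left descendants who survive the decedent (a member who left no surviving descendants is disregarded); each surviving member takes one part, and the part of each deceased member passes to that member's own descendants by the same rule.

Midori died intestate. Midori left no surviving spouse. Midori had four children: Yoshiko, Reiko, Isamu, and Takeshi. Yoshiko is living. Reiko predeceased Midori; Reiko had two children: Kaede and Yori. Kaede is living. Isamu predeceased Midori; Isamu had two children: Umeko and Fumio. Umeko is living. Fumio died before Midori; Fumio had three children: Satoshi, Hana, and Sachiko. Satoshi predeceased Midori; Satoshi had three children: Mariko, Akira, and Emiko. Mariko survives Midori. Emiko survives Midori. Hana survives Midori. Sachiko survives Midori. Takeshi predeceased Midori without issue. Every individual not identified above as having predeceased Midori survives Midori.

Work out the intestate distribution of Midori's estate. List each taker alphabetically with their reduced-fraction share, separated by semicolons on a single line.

There is no surviving spouse, so the entire estate passes to Midori's descendants per stirpes.
Takeshi left no surviving issue, so that branch lapses and is disregarded.
The estate is divided into 3 equal shares of 1/3 among Yoshiko, Reiko, Isamu.
Yoshiko is living and takes 1/3.
Reiko predeceased; the 1/3 allotted to Reiko's branch passes to Reiko's issue by representation.
The 1/3 is divided into 2 equal shares of 1/6 among Kaede, Yori.
Kaede is living and takes 1/6.
Yori is living and takes 1/6.
Isamu predeceased; the 1/3 allotted to Isamu's branch passes to Isamu's issue by representation.
The 1/3 is divided into 2 equal shares of 1/6 among Umeko, Fumio.
Umeko is living and takes 1/6.
Fumio predeceased; the 1/6 allotted to Fumio's branch passes to Fumio's issue by representation.
The 1/6 is divided into 3 equal shares of 1/18 among Satoshi, Hana, Sachiko.
Satoshi predeceased; the 1/18 allotted to Satoshi's branch passes to Satoshi's issue by representation.
The 1/18 is divided into 3 equal shares of 1/54 among Mariko, Akira, Emiko.
Mariko is living and takes 1/54.
Akira is living and takes 1/54.
Emiko is living and takes 1/54.
Hana is living and takes 1/18.
Sachiko is living and takes 1/18.

Akira 1/54; Emiko 1/54; Hana 1/18; Kaede 1/6; Mariko 1/54; Sachiko 1/18; Umeko 1/6; Yori 1/6; Yoshiko 1/3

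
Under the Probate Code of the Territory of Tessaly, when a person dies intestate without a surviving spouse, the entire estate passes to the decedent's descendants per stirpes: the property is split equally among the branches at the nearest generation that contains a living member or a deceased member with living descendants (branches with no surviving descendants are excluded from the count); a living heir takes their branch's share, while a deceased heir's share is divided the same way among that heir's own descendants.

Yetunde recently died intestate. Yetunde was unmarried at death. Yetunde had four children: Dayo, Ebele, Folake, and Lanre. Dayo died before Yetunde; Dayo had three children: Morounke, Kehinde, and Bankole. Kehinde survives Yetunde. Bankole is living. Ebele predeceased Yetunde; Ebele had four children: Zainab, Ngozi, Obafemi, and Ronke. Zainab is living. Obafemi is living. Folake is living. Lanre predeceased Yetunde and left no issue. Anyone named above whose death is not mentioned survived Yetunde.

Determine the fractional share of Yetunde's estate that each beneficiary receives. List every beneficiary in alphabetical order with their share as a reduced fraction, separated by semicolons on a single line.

There is no surviving spouse, so the entire estate passes to Yetunde's descendants per stirpes.
Lanre left no surviving issue, so that branch lapses and is disregarded.
The estate is divided into 3 equal shares of 1/3 among Dayo, Ebele, Folake.
Dayo predeceased; the 1/3 allotted to Dayo's branch passes to Dayo's issue by representation.
The 1/3 is divided into 3 equal shares of 1/9 among Morounke, Kehinde, Bankole.
Morounke is living and takes 1/9.
Kehinde is living and takes 1/9.
Bankole is living and takes 1/9.
Ebele predeceased; the 1/3 allotted to Ebele's branch passes to Ebele's issue by representation.
The 1/3 is divided into 4 equal shares of 1/12 among Zainab, Ngozi, Obafemi, Ronke.
Zainab is living and takes 1/12.
Ngozi is living and takes 1/12.
Obafemi is living and takes 1/12.
Ronke is living and takes 1/12.
Folake is living and takes 1/3.

Bankole 1/9; Folake 1/3; Kehinde 1/9; Morounke 1/9; Ngozi 1/12; Obafemi 1/12; Ronke 1/12; Zainab 1/12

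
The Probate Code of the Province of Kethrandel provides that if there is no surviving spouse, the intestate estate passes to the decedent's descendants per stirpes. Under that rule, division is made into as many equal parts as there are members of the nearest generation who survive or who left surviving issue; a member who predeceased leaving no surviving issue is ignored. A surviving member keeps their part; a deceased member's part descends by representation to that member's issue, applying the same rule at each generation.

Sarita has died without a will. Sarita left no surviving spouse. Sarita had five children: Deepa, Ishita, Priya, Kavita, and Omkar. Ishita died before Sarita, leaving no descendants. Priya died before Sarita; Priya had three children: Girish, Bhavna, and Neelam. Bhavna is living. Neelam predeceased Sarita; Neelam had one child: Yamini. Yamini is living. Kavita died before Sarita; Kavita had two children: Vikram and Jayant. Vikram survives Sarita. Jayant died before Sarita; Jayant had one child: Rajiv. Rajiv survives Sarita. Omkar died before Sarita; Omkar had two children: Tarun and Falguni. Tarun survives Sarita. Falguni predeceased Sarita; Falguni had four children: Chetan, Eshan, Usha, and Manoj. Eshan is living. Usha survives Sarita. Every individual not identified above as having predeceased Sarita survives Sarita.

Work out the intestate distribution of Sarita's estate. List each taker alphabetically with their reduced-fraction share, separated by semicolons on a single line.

There is no surviving spouse, so the entire estate passes to Sarita's descendants per stirpes.
Ishita left no surviving issue, so that branch lapses and is disregarded.
The estate is divided into 4 equal shares of 1/4 among Deepa, Priya, Kavita, Omkar.
Deepa is living and takes 1/4.
Priya predeceased; the 1/4 allotted to Priya's branch passes to Priya's issue by representation.
The 1/4 is divided into 3 equal shares of 1/12 among Girish, Bhavna, Neelam.
Girish is living and takes 1/12.
Bhavna is living and takes 1/12.
Neelam predeceased; the 1/12 allotted to Neelam's branch passes to Neelam's issue by representation.
Yamini is the sole taker at this level and receives the full 1/12.
Kavita predeceased; the 1/4 allotted to Kavita's branch passes to Kavita's issue by representation.
The 1/4 is divided into 2 equal shares of 1/8 among Vikram, Jayant.
Vikram is living and takes 1/8.
Jayant predeceased; the 1/8 allotted to Jayant's branch passes to Jayant's issue by representation.
Rajiv is the sole taker at this level and receives the full 1/8.
Omkar predeceased; the 1/4 allotted to Omkar's branch passes to Omkar's issue by representation.
The 1/4 is divided into 2 equal shares of 1/8 among Tarun, Falguni.
Tarun is living and takes 1/8.
Falguni predeceased; the 1/8 allotted to Falguni's branch passes to Falguni's issue by representation.
The 1/8 is divided into 4 equal shares of 1/32 among Chetan, Eshan, Usha, Manoj.
Chetan is living and takes 1/32.
Eshan is living and takes 1/32.
Usha is living and takes 1/32.
Manoj is living and takes 1/32.

Bhavna 1/12; Chetan 1/32; Deepa 1/4; Eshan 1/32; Girish 1/12; Manoj 1/32; Rajiv 1/8; Tarun 1/8; Usha 1/32; Vikram 1/8; Yamini 1/12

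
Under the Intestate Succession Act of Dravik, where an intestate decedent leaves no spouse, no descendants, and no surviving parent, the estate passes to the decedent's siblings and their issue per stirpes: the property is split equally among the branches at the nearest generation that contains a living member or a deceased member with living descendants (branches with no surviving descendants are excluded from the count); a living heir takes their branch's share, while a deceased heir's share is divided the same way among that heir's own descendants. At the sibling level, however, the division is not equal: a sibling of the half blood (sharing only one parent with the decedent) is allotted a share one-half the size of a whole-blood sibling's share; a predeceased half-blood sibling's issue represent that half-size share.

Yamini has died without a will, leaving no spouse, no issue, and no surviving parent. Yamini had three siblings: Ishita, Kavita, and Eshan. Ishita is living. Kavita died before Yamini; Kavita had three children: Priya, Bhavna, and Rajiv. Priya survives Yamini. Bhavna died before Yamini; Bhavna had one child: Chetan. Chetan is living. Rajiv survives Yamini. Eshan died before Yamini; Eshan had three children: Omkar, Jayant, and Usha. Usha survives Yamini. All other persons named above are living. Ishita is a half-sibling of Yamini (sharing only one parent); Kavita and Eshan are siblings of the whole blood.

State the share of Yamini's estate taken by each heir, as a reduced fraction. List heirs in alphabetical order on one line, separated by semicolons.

Chetan 2/15; Ishita 1/5; Jayant 2/15; Omkar 2/15; Priya 2/15; Rajiv 2/15; Usha 2/15

No spouse, descendants, or parent survives, so the estate passes to Yamini's siblings per stirpes.
Half-blood siblings count for one-half the weight of whole-blood siblings at the initial division.
Dividing 1 in proportion to weights (total weight 5/2): Ishita (weight 1/2) → 1/5; Kavita (weight 1) → 2/5; Eshan (weight 1) → 2/5.
Ishita is living and takes 1/5.
Kavita predeceased; the 2/5 allotted to Kavita's branch passes to Kavita's issue by representation.
The 2/5 is divided into 3 equal shares of 2/15 among Priya, Bhavna, Rajiv.
Priya is living and takes 2/15.
Bhavna predeceased; the 2/15 allotted to Bhavna's branch passes to Bhavna's issue by representation.
Chetan is the sole taker at this level and receives the full 2/15.
Rajiv is living and takes 2/15.
Eshan predeceased; the 2/5 allotted to Eshan's branch passes to Eshan's issue by representation.
The 2/5 is divided into 3 equal shares of 2/15 among Omkar, Jayant, Usha.
Omkar is living and takes 2/15.
Jayant is living and takes 2/15.
Usha is living and takes 2/15.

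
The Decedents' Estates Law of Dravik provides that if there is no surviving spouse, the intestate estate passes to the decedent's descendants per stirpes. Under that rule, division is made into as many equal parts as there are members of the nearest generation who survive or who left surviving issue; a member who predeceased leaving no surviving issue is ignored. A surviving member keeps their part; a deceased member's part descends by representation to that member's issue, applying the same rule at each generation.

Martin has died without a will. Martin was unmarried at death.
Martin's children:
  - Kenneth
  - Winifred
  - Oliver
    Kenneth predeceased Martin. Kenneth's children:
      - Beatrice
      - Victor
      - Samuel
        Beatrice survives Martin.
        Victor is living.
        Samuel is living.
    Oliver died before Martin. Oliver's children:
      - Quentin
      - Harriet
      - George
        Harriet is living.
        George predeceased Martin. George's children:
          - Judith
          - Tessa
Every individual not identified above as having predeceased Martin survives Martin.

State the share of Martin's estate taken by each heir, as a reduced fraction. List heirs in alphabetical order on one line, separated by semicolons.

There is no surviving spouse, so the entire estate passes to Martin's descendants per stirpes.
The estate is divided into 3 equal shares of 1/3 among Kenneth, Winifred, Oliver.
Kenneth predeceased; the 1/3 allotted to Kenneth's branch passes to Kenneth's issue by representation.
The 1/3 is divided into 3 equal shares of 1/9 among Beatrice, Victor, Samuel.
Beatrice is living and takes 1/9.
Victor is living and takes 1/9.
Samuel is living and takes 1/9.
Winifred is living and takes 1/3.
Oliver predeceased; the 1/3 allotted to Oliver's branch passes to Oliver's issue by representation.
The 1/3 is divided into 3 equal shares of 1/9 among Quentin, Harriet, George.
Quentin is living and takes 1/9.
Harriet is living and takes 1/9.
George predeceased; the 1/9 allotted to George's branch passes to George's issue by representation.
The 1/9 is divided into 2 equal shares of 1/18 among Judith, Tessa.
Judith is living and takes 1/18.
Tessa is living and takes 1/18.

Beatrice 1/9; Harriet 1/9; Judith 1/18; Quentin 1/9; Samuel 1/9; Tessa 1/18; Victor 1/9; Winifred 1/3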